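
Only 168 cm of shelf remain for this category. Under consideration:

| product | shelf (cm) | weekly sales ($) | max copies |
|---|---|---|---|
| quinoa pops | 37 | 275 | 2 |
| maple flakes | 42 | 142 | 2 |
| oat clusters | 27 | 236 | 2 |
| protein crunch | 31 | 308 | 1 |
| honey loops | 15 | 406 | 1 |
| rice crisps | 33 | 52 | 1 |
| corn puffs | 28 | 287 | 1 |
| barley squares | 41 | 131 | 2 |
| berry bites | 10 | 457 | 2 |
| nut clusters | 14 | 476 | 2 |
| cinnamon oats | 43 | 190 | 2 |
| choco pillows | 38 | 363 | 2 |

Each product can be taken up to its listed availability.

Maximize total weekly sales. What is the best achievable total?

Greedy by ratio would take protein crunch + honey loops + corn puffs + 2×berry bites + 2×nut clusters + choco pillows: 160 cm used, total 3230.
Dropping protein crunch frees 31 cm; slotting in choco pillows (38 cm) lifts the total to 3285 at 167 cm.
The spare 1 cm is too small for any remaining product, and no exchange beats 3285.

3285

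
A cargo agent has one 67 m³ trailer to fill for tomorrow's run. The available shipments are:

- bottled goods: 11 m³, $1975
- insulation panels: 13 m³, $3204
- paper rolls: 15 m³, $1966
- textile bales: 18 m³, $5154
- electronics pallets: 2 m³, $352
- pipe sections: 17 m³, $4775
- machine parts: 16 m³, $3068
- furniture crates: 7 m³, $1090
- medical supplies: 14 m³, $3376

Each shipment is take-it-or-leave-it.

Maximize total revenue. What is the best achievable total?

Ranking by ratio (revenue/m³): textile bales 286.33, pipe sections 280.88, insulation panels 246.46, medical supplies 241.14.
Best packing: insulation panels + textile bales + electronics pallets + pipe sections + medical supplies — 64 m³, 16861 total.

16861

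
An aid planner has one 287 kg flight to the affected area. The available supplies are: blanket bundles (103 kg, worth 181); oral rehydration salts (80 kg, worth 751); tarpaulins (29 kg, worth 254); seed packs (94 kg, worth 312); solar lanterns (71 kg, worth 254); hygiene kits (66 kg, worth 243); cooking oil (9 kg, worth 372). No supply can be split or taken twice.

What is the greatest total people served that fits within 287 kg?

A density-first pass picks oral rehydration salts + tarpaulins + solar lanterns + hygiene kits + cooking oil — 1874 at 255 kg.
The 66 kg tied up in hygiene kits is better spent on seed packs — total rises to 1943 (283 kg).
The spare 4 kg is too small for any remaining supply, and no exchange beats 1943.

1943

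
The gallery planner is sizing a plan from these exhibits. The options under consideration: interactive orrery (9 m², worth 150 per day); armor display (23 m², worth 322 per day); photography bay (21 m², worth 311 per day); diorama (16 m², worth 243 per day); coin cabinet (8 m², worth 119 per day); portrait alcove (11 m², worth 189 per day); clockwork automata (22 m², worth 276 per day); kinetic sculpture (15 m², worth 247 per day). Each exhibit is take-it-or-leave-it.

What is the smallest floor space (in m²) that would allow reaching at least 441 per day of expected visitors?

Look for the lowest-floor combination reaching 441.
interactive orrery + coin cabinet + portrait alcove: 458 expected visitors at 28 m².
Below 28 m² the best achievable stays under 441.

28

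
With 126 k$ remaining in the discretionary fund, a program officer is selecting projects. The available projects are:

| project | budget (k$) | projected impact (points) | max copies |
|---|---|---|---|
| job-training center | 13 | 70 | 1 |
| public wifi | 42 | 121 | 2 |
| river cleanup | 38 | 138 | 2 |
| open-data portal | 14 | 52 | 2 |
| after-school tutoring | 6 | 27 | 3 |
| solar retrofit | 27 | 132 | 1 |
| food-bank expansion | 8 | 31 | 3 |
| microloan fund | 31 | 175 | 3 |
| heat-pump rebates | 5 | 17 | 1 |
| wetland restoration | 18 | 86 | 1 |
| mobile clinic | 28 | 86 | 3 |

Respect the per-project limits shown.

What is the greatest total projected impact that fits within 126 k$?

684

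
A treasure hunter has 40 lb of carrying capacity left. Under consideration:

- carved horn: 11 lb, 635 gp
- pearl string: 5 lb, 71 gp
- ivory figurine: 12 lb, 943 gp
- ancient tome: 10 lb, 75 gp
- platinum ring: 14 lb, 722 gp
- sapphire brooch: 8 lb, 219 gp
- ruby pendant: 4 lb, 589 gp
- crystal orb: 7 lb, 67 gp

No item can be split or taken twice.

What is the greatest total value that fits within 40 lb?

Greedy by ratio would take carved horn + pearl string + ivory figurine + sapphire brooch + ruby pendant: 40 lb used, total 2457.
The 16 lb tied up in carved horn and pearl string is better spent on platinum ring — total rises to 2473 (38 lb).

2473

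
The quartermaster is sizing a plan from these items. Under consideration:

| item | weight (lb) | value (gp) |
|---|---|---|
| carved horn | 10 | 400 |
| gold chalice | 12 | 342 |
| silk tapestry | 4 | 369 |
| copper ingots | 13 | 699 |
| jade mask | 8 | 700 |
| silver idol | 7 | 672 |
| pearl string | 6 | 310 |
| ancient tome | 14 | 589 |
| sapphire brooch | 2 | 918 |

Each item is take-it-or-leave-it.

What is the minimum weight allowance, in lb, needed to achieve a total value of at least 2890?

27

Look for the lowest-weight combination reaching 2890.
silk tapestry + jade mask + silver idol + pearl string + sapphire brooch: 2969 value at 27 lb.
Any bundle with less than 27 lb falls short of 2890.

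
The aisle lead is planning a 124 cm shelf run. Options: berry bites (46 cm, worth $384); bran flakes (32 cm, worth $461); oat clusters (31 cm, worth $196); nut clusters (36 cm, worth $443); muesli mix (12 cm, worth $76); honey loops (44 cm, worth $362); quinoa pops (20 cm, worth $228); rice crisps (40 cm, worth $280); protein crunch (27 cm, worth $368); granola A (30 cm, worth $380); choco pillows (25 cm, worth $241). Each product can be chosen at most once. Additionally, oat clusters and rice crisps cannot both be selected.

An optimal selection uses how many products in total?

Best achievable weekly sales is 1525.
One optimal bundle: bran flakes + nut clusters + granola A + choco pillows (123 cm).
Any selection reaching 1525 contains exactly 4 products.

4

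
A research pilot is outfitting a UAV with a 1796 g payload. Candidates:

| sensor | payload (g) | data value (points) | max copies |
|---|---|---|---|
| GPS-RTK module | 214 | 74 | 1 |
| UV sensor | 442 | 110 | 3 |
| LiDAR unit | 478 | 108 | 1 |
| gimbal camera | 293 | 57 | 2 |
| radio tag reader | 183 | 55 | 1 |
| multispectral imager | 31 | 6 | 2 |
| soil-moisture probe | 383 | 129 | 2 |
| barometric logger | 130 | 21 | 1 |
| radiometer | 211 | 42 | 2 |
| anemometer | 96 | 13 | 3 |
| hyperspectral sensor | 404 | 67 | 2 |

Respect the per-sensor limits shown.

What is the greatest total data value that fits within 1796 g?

The ratio heuristic lands on GPS-RTK module + UV sensor + radio tag reader + 2×multispectral imager + 2×soil-moisture probe + anemometer (522) but leaves 33 g idle.
Dropping multispectral imager and anemometer frees 127 g; slotting in barometric logger (130 g) lifts the total to 524 at 1766 g.

524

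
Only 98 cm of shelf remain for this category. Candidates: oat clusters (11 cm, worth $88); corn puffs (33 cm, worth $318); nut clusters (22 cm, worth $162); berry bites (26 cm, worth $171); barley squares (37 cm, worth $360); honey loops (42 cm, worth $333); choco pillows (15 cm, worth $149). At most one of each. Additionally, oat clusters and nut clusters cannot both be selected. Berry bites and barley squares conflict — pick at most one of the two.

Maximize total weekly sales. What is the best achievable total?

915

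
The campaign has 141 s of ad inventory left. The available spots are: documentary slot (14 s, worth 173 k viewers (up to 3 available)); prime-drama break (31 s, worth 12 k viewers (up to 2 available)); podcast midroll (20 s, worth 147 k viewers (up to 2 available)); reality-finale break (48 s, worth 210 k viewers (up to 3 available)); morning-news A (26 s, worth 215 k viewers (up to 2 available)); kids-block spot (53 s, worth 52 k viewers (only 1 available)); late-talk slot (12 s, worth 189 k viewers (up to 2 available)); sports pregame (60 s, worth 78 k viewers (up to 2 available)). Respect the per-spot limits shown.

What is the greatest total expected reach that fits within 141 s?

1474

3×documentary slot + podcast midroll + 2×morning-news A + 2×late-talk slot uses 138 of the 141 s and totals 1474.
The spare 3 s is too small for any remaining spot, and no exchange beats 1474.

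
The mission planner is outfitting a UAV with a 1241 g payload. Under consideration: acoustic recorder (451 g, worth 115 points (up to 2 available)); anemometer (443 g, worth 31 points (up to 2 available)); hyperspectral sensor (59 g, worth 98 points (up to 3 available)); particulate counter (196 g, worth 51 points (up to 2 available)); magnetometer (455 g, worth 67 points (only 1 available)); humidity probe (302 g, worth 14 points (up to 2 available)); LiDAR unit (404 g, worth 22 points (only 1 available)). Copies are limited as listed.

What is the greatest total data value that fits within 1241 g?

524

Ranking by ratio (data value/g): hyperspectral sensor 1.66, particulate counter 0.26, acoustic recorder 0.25, magnetometer 0.15.
Greedy by ratio would take acoustic recorder + 3×hyperspectral sensor + 2×particulate counter: 1020 g used, total 511.
Dropping 2×particulate counter frees 392 g; slotting in acoustic recorder (451 g) lifts the total to 524 at 1079 g.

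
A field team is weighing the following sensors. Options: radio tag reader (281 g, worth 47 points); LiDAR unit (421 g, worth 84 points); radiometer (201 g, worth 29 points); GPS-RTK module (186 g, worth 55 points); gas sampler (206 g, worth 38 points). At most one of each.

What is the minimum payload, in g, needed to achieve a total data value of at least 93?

Minimise g subject to total data value ≥ 93.
GPS-RTK module + gas sampler: 93 data value at 392 g.
Below 392 g the best achievable stays under 93.

392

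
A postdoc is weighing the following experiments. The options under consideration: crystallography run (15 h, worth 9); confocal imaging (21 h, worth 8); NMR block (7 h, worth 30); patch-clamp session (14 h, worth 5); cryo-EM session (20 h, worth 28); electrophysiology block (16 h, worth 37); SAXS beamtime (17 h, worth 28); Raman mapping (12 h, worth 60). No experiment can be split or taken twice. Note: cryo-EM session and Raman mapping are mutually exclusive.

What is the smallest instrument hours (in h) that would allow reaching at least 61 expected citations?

Look for the lowest-instrument combination reaching 61.
Taking NMR block + Raman mapping gives 90 (≥ 61) for 19 h.
Below 19 h the best achievable stays under 61.

19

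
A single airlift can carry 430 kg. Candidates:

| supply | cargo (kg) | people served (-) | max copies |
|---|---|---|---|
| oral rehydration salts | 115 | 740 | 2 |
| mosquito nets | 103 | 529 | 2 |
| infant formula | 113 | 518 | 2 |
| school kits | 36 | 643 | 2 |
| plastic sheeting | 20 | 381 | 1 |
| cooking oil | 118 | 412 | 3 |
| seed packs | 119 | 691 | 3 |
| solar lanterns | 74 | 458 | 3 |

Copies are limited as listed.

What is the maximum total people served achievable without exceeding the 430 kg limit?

By people served per kg: plastic sheeting 19.05, school kits 17.86, oral rehydration salts 6.43 lead.
Filling by ratio: 2×oral rehydration salts + 2×school kits + plastic sheeting + solar lanterns for 3605, with 34 kg left unused.
Dropping oral rehydration salts frees 115 kg; slotting in 2×solar lanterns (148 kg) lifts the total to 3781 at 429 kg.
Every other selection either busts 430 kg or exceeds an availability limit or fails to beat 3781.

3781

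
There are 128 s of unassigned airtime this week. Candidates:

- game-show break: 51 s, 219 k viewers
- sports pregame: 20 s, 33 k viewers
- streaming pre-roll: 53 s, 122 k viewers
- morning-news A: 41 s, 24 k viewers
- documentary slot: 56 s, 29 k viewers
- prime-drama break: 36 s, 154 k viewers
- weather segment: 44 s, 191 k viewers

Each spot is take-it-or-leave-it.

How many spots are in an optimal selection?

3

Best achievable expected reach is 443.
One optimal bundle: game-show break + sports pregame + weather segment (115 s).
All optima have 3 spots.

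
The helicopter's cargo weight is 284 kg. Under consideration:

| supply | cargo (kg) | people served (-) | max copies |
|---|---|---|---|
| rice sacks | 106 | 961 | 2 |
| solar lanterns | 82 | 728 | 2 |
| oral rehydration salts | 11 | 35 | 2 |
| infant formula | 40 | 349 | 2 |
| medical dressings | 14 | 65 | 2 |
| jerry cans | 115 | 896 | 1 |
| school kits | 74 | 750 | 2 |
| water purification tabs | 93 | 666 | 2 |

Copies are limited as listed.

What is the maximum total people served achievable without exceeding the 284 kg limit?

2642

Filling by ratio: rice sacks + 2×medical dressings + 2×school kits for 2591, with 2 kg left unused.
Replace rice sacks and medical dressings with solar lanterns + infant formula: the trade gains 51 net, giving 2642 at 284 kg.
Every other selection either busts 284 kg or exceeds an availability limit or fails to beat 2642.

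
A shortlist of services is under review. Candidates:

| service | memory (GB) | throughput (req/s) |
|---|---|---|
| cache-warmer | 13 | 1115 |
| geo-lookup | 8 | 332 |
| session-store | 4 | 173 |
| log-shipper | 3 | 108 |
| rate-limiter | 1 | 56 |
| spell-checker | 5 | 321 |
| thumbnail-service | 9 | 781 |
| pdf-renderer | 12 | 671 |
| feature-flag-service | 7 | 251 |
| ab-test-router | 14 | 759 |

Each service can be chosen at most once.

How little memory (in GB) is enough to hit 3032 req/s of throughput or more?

42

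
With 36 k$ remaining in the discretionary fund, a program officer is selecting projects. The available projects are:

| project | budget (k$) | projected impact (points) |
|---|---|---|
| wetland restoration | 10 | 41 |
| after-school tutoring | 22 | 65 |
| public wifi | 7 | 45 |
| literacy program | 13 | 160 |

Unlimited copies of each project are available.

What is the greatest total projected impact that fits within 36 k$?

365

Public wifi + 2×literacy program uses 33 of the 36 k$ and totals 365.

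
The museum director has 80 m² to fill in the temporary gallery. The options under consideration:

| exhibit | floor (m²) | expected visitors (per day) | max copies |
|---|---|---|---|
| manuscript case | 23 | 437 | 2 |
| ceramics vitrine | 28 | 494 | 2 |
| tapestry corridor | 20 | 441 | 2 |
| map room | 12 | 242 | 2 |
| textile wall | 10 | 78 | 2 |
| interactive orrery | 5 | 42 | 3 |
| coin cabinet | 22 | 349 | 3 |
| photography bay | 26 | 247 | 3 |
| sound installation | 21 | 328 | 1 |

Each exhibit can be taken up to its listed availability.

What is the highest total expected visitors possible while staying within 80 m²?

1618

By expected visitors per m²: tapestry corridor 22.05, map room 20.17, manuscript case 19.00 lead.
The ratio heuristic lands on 2×tapestry corridor + 2×map room + 3×interactive orrery (1492) but leaves 1 m² idle.
The 27 m² tied up in map room and 3×interactive orrery is better spent on ceramics vitrine — total rises to 1618 (80 m²).
No other feasible combination exceeds 1618.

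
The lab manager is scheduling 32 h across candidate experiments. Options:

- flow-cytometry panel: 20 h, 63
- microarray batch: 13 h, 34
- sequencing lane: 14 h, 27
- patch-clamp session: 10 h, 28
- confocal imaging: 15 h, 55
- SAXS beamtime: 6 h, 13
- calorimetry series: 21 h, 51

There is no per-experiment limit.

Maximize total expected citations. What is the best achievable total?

110

Best packing: 2×confocal imaging — 30 h, 110 total.
Nothing else within 32 h beats 110.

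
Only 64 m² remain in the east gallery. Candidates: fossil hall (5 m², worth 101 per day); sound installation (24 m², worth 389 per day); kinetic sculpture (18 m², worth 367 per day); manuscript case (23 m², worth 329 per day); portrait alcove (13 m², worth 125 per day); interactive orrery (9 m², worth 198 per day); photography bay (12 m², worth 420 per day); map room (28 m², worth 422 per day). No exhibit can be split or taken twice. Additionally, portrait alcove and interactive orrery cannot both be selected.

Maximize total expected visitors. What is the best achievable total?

Density check — photography bay 35.00, interactive orrery 22.00, kinetic sculpture 20.39 are the best per m².
Best packing: sound installation + kinetic sculpture + interactive orrery + photography bay — 63 m², 1374 total.
Runner-up kinetic sculpture + manuscript case + interactive orrery + photography bay tops out at 1314.

1374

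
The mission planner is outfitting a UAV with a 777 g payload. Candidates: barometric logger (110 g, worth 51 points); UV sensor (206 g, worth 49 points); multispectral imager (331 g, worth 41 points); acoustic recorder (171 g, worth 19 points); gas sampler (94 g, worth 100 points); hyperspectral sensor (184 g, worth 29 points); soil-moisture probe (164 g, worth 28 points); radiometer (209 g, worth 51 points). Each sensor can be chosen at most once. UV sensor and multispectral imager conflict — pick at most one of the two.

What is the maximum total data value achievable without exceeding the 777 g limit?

A density-first pass picks barometric logger + UV sensor + gas sampler + radiometer — 251 at 619 g.
Replace UV sensor with hyperspectral sensor + soil-moisture probe: the trade gains 8 net, giving 259 at 761 g.
That's the maximum — no feasible swap from here does better than 259.

259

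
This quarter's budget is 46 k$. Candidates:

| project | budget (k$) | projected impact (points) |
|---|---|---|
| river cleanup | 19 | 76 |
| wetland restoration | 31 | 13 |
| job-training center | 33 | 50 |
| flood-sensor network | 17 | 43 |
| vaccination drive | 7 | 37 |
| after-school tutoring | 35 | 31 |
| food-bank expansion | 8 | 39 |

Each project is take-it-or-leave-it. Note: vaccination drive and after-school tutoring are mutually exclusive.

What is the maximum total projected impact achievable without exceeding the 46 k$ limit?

158

Greedy by ratio would take river cleanup + vaccination drive + food-bank expansion: 34 k$ used, total 152.
The 7 k$ tied up in vaccination drive is better spent on flood-sensor network — total rises to 158 (44 k$).
Next best is river cleanup + flood-sensor network + vaccination drive at 156 (43 k$) — short by 2.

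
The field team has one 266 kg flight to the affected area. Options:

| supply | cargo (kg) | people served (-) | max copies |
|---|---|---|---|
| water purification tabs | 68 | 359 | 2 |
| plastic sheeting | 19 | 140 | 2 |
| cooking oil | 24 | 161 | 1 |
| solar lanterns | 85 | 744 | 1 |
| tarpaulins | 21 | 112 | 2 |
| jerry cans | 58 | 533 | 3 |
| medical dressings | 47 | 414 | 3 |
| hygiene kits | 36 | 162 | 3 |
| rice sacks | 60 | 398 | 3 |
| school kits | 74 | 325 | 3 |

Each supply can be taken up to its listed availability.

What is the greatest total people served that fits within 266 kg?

2343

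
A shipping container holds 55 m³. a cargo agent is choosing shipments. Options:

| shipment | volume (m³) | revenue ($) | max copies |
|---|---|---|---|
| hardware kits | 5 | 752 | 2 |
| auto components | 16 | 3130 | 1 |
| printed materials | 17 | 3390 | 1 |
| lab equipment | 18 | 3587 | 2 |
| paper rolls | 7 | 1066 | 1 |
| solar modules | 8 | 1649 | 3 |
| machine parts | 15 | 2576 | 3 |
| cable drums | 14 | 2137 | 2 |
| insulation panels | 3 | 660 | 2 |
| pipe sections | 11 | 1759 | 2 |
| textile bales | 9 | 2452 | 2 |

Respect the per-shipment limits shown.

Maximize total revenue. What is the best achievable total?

12449

Greedy by ratio would take paper rolls + 3×solar modules + 2×insulation panels + 2×textile bales: 55 m³ used, total 12237.
Replace paper rolls and solar modules and insulation panels with lab equipment: the trade gains 212 net, giving 12449 at 55 m³.
No other feasible combination exceeds 12449.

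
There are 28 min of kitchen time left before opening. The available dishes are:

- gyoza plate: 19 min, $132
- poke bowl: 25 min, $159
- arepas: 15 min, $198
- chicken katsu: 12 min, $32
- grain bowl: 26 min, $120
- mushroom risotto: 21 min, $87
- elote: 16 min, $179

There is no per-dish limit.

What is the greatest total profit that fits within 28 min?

Best packing: arepas + chicken katsu — 27 min, 230 total.

230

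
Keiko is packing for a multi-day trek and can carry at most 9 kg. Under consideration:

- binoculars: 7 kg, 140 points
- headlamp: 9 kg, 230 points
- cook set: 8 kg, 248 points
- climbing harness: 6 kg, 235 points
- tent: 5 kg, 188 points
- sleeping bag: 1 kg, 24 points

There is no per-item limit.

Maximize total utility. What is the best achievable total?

307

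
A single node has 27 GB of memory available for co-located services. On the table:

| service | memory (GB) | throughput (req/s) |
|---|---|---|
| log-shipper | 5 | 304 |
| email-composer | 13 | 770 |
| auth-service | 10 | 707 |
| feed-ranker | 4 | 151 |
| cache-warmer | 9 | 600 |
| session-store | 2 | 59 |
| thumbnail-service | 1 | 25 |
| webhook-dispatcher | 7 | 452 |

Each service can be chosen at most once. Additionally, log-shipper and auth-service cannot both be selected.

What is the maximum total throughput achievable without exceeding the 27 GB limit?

By throughput per GB: auth-service 70.70, cache-warmer 66.67, webhook-dispatcher 64.57 lead.
The ratio ordering already packs tightly: auth-service + cache-warmer + thumbnail-service + webhook-dispatcher, 27 GB, 1784.
Next best is auth-service + cache-warmer + webhook-dispatcher at 1759 (26 GB) — short by 25.

1784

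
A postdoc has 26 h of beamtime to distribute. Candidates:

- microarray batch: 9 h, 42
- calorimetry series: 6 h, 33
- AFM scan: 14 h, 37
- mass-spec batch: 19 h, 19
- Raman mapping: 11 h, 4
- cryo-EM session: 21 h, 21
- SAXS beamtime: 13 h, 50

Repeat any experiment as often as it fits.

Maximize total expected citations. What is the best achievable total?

132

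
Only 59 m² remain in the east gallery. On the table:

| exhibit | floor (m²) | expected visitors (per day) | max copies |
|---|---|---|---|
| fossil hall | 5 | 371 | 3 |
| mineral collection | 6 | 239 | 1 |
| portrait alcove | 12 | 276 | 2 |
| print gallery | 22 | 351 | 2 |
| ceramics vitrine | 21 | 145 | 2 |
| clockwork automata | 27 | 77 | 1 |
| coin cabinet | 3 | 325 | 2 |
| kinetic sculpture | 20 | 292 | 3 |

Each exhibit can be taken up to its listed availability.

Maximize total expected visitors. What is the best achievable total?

2570

Taking the top-ratio exhibits first gives 3×fossil hall + mineral collection + 2×portrait alcove + 2×coin cabinet for 2554 (51 m²).
Replace portrait alcove with kinetic sculpture: the trade gains 16 net, giving 2570 at 59 m².
That's the maximum — no swap from here does better than 2570.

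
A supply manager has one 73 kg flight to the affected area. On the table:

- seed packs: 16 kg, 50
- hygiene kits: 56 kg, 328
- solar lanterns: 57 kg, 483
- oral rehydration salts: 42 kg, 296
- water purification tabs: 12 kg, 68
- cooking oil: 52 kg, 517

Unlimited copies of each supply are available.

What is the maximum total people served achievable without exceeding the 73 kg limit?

585

Ranking by ratio (people served/kg): cooking oil 9.94, solar lanterns 8.47, oral rehydration salts 7.05, hygiene kits 5.86.
Water purification tabs + cooking oil uses 64 of the 73 kg and totals 585.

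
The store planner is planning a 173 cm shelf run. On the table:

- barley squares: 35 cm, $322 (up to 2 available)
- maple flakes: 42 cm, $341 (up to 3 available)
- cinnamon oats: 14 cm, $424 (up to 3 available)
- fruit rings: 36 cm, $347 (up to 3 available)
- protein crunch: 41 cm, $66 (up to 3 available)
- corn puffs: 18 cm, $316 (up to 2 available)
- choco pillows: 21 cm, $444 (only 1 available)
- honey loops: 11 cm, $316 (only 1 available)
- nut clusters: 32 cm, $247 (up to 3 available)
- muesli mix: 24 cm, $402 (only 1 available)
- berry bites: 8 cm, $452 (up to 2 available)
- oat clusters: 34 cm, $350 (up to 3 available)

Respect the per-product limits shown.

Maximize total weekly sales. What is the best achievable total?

Taking the top-ratio products first gives 3×cinnamon oats + 2×corn puffs + choco pillows + honey loops + muesli mix + 2×berry bites for 3970 (150 cm).
Dropping corn puffs frees 18 cm; slotting in oat clusters (34 cm) lifts the total to 4004 at 166 cm.

4004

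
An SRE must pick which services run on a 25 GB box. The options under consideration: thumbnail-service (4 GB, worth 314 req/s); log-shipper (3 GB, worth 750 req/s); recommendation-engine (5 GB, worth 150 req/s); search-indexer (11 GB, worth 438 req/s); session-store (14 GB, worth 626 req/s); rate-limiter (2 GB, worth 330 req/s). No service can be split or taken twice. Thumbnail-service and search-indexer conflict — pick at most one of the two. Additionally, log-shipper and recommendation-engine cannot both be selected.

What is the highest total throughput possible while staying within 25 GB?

Thumbnail-service + log-shipper + session-store + rate-limiter uses 23 of the 25 GB and totals 2020.
Nothing else feasible within 25 GB beats 2020.

2020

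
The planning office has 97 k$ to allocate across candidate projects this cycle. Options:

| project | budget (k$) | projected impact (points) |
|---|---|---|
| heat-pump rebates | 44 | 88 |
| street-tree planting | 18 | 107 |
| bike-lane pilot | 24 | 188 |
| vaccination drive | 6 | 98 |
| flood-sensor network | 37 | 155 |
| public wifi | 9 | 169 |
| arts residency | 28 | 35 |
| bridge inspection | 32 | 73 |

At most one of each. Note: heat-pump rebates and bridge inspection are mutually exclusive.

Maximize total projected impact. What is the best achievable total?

717

Density check — public wifi 18.78, vaccination drive 16.33, bike-lane pilot 7.83, street-tree planting 5.94 are the best per k$.
Taking street-tree planting + bike-lane pilot + vaccination drive + flood-sensor network + public wifi: 94 k$ used, 717 in projected impact.
Runner-up street-tree planting + bike-lane pilot + vaccination drive + public wifi + bridge inspection tops out at 635.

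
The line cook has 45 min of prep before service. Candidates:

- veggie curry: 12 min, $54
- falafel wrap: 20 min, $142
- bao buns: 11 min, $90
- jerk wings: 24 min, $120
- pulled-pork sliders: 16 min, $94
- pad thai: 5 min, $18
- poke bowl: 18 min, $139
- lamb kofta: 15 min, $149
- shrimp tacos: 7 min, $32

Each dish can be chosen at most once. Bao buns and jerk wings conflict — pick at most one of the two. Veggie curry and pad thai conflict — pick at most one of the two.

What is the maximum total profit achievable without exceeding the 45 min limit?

378

Taking bao buns + poke bowl + lamb kofta: 44 min used, 378 in profit.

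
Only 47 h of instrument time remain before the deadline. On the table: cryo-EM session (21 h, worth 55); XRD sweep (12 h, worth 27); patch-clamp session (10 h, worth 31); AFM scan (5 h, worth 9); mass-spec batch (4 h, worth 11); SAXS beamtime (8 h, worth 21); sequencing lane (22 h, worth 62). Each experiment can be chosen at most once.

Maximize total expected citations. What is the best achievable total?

Ranking by ratio (expected citations/h): patch-clamp session 3.10, sequencing lane 2.82, mass-spec batch 2.75, SAXS beamtime 2.62.
Filling by ratio: patch-clamp session + mass-spec batch + SAXS beamtime + sequencing lane for 125, with 3 h left unused.
Dropping patch-clamp session and SAXS beamtime frees 18 h; slotting in cryo-EM session (21 h) lifts the total to 128 at 47 h.
Every other selection either busts 47 h or fails to beat 128.

128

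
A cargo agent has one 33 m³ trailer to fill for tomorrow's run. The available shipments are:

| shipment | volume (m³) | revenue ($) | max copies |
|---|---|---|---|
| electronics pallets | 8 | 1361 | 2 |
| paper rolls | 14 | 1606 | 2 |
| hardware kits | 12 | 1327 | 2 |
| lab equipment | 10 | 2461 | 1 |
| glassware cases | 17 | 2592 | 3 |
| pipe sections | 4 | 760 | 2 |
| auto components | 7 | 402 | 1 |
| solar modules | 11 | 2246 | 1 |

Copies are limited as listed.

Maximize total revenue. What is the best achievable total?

6828

The ratio heuristic lands on lab equipment + 2×pipe sections + solar modules (6227) but leaves 4 m³ idle.
Dropping pipe sections frees 4 m³; slotting in electronics pallets (8 m³) lifts the total to 6828 at 33 m³.
That's the maximum — no swap from here does better than 6828.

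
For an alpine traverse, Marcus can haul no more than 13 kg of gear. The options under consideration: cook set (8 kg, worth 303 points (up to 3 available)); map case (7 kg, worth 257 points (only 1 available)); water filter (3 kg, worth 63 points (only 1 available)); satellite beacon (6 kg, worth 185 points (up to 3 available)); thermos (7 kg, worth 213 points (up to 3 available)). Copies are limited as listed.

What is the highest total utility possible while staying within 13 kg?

442

By utility per kg: cook set 37.88, map case 36.71, satellite beacon 30.83 lead.
Filling by ratio: cook set + water filter for 366, with 2 kg left unused.
Replace cook set and water filter with map case + satellite beacon: the trade gains 76 net, giving 442 at 13 kg.
No other feasible combination exceeds 442.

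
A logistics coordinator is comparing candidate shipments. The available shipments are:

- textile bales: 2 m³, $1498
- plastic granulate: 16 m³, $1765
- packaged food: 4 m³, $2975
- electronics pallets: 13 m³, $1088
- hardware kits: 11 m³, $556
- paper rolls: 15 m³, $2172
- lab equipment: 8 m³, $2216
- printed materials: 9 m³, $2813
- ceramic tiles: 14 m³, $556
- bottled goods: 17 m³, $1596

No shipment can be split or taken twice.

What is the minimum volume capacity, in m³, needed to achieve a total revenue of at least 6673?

Need the lightest bundle worth ≥ 6673.
Taking textile bales + packaged food + lab equipment gives 6689 (≥ 6673) for 14 m³.
Below 14 m³ the best achievable stays under 6673.

14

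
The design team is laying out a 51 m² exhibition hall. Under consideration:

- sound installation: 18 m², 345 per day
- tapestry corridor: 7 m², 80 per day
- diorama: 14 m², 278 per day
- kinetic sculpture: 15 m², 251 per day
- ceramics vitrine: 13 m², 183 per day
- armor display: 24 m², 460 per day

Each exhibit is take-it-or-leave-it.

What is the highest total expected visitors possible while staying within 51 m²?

921

Greedy by ratio would take sound installation + diorama + kinetic sculpture: 47 m² used, total 874.
Dropping sound installation and kinetic sculpture frees 33 m²; slotting in ceramics vitrine + armor display (37 m²) lifts the total to 921 at 51 m².
No other feasible combination exceeds 921.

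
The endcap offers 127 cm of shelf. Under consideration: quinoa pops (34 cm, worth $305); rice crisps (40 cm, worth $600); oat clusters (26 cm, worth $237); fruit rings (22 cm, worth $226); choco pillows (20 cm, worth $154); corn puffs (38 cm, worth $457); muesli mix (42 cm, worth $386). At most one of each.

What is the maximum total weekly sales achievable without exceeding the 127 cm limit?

Best packing: rice crisps + oat clusters + fruit rings + corn puffs — 126 cm, 1520 total.
The closest alternative, rice crisps + oat clusters + choco pillows + corn puffs, reaches only 1448.

1520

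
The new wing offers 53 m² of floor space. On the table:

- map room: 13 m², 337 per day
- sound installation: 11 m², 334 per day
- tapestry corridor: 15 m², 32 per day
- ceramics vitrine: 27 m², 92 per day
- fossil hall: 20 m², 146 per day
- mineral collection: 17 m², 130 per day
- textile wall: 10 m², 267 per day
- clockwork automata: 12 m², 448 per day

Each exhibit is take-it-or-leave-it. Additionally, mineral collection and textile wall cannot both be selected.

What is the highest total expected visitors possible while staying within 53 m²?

Density check — clockwork automata 37.33, sound installation 30.36, textile wall 26.70 are the best per m².
Map room + sound installation + textile wall + clockwork automata uses 46 of the 53 m² and totals 1386.
Next best is map room + sound installation + mineral collection + clockwork automata at 1249 (53 m²) — short by 137.

1386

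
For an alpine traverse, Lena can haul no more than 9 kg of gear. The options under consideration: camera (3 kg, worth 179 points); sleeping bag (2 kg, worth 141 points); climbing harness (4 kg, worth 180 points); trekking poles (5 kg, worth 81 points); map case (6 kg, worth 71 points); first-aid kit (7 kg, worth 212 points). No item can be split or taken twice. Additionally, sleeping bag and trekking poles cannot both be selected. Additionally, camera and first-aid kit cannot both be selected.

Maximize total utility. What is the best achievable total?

Best packing: camera + sleeping bag + climbing harness — 9 kg, 500 total.

500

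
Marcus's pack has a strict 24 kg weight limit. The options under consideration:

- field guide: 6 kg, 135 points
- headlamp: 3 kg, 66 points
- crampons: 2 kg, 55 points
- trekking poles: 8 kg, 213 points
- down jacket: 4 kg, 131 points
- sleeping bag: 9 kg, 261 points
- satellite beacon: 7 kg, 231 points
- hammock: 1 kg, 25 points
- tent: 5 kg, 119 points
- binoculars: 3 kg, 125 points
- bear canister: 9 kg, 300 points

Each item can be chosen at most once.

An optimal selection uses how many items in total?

5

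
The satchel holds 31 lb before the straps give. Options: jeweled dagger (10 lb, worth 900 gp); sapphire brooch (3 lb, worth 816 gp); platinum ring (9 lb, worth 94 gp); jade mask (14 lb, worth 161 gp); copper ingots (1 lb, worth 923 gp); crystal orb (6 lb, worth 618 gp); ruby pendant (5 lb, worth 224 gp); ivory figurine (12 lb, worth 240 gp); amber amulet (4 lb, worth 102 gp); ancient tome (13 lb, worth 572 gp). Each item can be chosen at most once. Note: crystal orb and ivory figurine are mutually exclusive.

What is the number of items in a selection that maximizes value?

6

The maximum value within 31 lb is 3583.
jeweled dagger + sapphire brooch + copper ingots + crystal orb + ruby pendant + amber amulet hits 3583 at 29 lb.
Any selection reaching 3583 contains exactly 6 items.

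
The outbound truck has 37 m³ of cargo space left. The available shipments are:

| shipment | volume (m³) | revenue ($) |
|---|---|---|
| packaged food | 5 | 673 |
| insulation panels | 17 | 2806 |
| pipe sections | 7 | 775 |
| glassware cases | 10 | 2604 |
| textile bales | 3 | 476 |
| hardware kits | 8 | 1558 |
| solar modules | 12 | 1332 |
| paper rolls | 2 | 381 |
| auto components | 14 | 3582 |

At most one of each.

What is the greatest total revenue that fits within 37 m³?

8601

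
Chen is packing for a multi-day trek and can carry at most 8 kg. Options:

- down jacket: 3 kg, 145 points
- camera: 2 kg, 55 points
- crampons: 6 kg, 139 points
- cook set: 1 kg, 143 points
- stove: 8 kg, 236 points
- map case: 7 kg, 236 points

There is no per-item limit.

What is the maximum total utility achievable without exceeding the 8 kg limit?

Best packing: 8×cook set — 8 kg, 1144 total.
That's the maximum — no swap from here does better than 1144.

1144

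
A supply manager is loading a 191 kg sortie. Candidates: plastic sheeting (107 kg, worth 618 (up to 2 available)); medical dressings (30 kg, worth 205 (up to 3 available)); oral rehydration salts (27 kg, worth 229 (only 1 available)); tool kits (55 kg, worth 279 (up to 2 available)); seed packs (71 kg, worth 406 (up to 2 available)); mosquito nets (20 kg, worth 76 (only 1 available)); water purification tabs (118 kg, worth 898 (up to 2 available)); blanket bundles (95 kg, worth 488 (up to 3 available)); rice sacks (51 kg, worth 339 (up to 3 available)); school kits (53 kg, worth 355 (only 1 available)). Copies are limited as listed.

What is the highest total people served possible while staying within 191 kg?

Taking the top-ratio supplies first gives medical dressings + oral rehydration salts + water purification tabs for 1332 (175 kg).
Replace water purification tabs with medical dressings + rice sacks + school kits: the trade gains 1 net, giving 1333 at 191 kg.

1333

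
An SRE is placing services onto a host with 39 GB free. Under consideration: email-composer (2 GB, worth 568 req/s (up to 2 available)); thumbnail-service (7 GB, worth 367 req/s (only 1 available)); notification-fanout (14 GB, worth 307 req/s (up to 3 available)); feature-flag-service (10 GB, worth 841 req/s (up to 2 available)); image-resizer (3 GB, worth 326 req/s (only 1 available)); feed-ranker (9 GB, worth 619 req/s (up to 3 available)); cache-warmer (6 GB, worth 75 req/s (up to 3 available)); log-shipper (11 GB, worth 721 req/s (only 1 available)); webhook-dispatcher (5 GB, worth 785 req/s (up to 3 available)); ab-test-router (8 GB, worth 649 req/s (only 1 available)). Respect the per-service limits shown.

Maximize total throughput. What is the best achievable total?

A density-first pass picks 2×email-composer + thumbnail-service + feature-flag-service + image-resizer + 3×webhook-dispatcher — 5025 at 39 GB.
Dropping thumbnail-service and image-resizer frees 10 GB; slotting in feature-flag-service (10 GB) lifts the total to 5173 at 39 GB.
Nothing else within 39 GB beats 5173.

5173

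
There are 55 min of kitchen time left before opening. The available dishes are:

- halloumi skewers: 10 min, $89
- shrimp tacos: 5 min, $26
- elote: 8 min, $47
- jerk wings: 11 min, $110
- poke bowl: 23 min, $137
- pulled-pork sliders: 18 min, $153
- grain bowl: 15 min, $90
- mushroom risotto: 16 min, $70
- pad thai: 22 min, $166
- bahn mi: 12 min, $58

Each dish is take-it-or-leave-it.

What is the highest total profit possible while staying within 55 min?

442

Best packing: halloumi skewers + jerk wings + pulled-pork sliders + grain bowl — 54 min, 442 total.
Runner-up halloumi skewers + shrimp tacos + pulled-pork sliders + pad thai tops out at 434.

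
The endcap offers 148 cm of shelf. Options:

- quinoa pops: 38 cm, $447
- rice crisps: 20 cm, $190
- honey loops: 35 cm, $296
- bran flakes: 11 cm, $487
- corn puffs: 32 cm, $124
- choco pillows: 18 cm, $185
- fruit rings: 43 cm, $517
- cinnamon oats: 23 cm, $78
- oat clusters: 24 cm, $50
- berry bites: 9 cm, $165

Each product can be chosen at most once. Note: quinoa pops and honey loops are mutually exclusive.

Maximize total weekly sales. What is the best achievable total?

Taking quinoa pops + rice crisps + bran flakes + choco pillows + fruit rings + berry bites: 139 cm used, 1991 in weekly sales.

1991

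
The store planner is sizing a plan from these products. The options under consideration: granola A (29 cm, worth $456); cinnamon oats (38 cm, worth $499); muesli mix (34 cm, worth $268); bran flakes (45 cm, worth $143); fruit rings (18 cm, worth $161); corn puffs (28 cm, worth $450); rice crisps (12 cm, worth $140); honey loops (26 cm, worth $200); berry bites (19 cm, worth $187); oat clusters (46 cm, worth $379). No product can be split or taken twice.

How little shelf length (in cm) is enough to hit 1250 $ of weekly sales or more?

94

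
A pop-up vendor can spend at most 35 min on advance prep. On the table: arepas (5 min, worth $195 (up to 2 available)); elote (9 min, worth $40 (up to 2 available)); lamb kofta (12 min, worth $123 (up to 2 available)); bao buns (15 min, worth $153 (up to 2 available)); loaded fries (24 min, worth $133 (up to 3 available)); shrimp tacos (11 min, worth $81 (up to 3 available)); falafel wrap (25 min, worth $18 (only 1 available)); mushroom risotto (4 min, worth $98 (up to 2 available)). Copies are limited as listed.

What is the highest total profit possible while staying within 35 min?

739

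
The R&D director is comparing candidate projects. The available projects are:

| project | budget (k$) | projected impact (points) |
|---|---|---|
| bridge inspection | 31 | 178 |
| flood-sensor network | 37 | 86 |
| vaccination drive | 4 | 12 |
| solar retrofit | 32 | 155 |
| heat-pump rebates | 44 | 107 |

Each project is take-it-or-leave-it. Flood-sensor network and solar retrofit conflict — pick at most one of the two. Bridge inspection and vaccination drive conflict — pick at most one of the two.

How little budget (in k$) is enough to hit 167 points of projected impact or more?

31

Minimise k$ subject to total projected impact ≥ 167.
Taking bridge inspection gives 178 (≥ 167) for 31 k$.
No combination under 31 k$ hits 167.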